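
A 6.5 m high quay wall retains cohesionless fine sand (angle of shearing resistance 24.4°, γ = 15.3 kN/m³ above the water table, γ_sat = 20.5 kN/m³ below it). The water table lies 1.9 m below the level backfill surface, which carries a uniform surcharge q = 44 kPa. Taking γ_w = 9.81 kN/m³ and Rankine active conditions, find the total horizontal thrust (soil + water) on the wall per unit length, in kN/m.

337 kN/m

K_a = tan²(45° − φ/2) = 0.4153.
γ' = 20.5 − 9.81 = 10.69 kN/m³. h₂ = H − d_w = 4.6 m.
σ'_h: at surface K_a·q = 18.27; at WT K_a(q+γd_w) = 30.35; at base K_a(q+γd_w+γ'h₂) = 50.77 kPa.
P₁ = ½(18.27+30.35)×1.9 = 46.19; P₂ = ½(30.35+50.77)×4.6 = 186.6; P_w = ½γ_w h₂² = 103.8.
Total = 46.19+186.6+103.8 = 336.6 kN/m.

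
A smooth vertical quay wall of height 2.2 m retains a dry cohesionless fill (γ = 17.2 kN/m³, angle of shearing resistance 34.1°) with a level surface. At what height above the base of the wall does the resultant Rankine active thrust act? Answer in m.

K_a = 0.2815.
The pressure distribution is triangular, so the resultant acts at H/3 above the base = 2.2/3 = 0.7333 m.

0.733 m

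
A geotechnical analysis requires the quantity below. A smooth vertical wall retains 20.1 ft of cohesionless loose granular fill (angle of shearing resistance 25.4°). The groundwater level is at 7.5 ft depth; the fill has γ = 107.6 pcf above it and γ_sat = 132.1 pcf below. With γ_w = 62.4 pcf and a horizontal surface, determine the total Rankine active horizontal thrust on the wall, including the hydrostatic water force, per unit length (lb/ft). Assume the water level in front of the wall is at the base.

K_a = tan²(45° − φ/2) = 0.3996.
γ' = 132.1 − 62.4 = 69.70 pcf. Depth below WT = 12.6 ft.
σ'_h at WT = K_a γ d_w = 322.5 psf; at base = 322.5 + K_a γ' × 12.6 = 673.5 psf.
P₁ (0–7.5 ft) = ½×322.5×7.5 = 1209. P₂ (7.5–20.1 ft) = ½(322.5+673.5)×12.6 = 6275.
P_w = ½ γ_w h₂² = 0.5×62.4×12.6² = 4953. Total = 1209+6275+4953 = 12440 lb/ft.

12400 lb/ft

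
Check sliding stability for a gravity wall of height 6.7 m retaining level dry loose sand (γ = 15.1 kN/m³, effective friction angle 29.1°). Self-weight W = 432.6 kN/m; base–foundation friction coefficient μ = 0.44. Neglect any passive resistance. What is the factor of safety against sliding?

K_a = tan²(45° − 29.1°/2) = 0.3456.
P_a = ½K_aγH² = 0.5×0.3456×15.1×6.7² = 117.1 kN/m, acting at H/3 = 2.233 m above the base.
FS_sliding = μW / P_a = 0.44×432.6 / 117.1 = 1.625.

1.63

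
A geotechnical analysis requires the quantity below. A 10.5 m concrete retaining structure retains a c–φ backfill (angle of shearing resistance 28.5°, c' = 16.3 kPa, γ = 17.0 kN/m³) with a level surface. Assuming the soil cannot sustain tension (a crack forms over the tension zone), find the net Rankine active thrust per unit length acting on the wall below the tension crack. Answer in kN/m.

K_a = 0.3540; √K_a = 0.5949.
Tension-crack depth z_c = 2c/(γ√K_a) = 2×16.3/(17.0×0.5949) = 3.223 m.
σ_a at base = K_a γ H − 2c√K_a = 0.3540×17.0×10.5 − 2×16.3×0.5949 = 43.79 kPa.
P_a = ½ × 43.79 × (H − z_c) = 0.5×43.79×7.277 = 159.3 kN/m.

159 kN/m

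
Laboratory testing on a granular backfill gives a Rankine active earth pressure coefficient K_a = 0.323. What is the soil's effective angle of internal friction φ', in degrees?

30.8°

K_a = tan²(45° − φ/2) ⇒ 45° − φ/2 = arctan(√0.323) = 29.61°.
φ = 2(45° − 29.61°) = 30.78°.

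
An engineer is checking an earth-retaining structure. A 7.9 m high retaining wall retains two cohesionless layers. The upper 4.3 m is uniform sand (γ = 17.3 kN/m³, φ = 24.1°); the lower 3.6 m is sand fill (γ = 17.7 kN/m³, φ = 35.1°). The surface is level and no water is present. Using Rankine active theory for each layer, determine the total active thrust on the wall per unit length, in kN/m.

170 kN/m

K_a1 = tan²(45°−24.1°/2) = 0.4201; K_a2 = tan²(45°−35.1°/2) = 0.2698.
Layer 1: σ at base = K_a1 γ₁ h₁ = 31.25 kPa; P₁ = ½×31.25×4.3 = 67.19.
Layer 2: σ_v at top = γ₁h₁ = 74.39; σ_h top = K_a2×74.39 = 20.07; σ_h base = K_a2×(74.39+17.7×3.6) = 37.27.
P₂ = ½(20.07+37.27)×3.6 = 103.2. Total P_a = 67.19+103.2 = 170.4 kN/m.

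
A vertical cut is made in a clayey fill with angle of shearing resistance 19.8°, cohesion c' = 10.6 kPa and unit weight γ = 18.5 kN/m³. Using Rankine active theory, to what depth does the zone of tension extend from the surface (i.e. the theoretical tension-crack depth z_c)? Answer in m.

1.63 m

K_a = tan²(45° − 19.8°/2) = 0.4939; √K_a = 0.7028.
The active pressure is zero where K_a γ z = 2c√K_a, so z_c = 2c/(γ√K_a) = 2×10.6/(18.5×0.7028) = 1.631 m.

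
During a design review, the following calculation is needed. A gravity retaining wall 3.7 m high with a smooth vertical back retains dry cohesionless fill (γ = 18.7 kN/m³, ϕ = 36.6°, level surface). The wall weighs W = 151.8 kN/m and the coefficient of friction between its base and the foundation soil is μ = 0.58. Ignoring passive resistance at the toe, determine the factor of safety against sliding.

2.72

K_a = tan²(45° − 36.6°/2) = 0.2530.
P_a = ½K_aγH² = 0.5×0.2530×18.7×3.7² = 32.38 kN/m, acting at H/3 = 1.233 m above the base.
FS_sliding = μW / P_a = 0.58×151.8 / 32.38 = 2.719.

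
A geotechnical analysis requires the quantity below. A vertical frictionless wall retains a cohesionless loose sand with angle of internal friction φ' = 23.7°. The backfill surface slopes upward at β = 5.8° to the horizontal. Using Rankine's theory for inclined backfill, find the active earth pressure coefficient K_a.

0.436

K_a = cos β · (cos β − √(cos²β − cos²φ)) / (cos β + √(cos²β − cos²φ)).
cos β = 0.9949, cos φ = 0.9157, √(cos²β − cos²φ) = 0.3890.
K_a = 0.9949 × (0.9949 − 0.3890)/(0.9949 + 0.3890) = 0.4355.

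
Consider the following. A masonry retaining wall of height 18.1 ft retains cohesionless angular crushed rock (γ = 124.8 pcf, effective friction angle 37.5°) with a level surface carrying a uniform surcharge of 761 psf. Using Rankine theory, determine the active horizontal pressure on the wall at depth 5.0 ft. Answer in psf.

337 psf

K_a = (1 − sin φ)/(1 + sin φ) = 0.2432.
σ_v = γz + q = 124.8 × 5.0 + 761 = 1385 psf.
σ_h = K_a σ_v = 0.2432 × 1385 = 336.8 psf.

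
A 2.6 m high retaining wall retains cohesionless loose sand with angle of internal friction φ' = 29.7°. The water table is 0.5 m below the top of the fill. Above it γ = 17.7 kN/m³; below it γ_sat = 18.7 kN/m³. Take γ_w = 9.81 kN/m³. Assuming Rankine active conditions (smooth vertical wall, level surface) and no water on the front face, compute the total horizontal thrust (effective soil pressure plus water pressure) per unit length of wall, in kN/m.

35.3 kN/m

K_a = tan²(45° − φ/2) = 0.3374.
γ' = 18.7 − 9.81 = 8.890 kN/m³. Depth below WT = 2.1 m.
σ'_h at WT = K_a γ d_w = 2.986 kPa; at base = 2.986 + K_a γ' × 2.1 = 9.284 kPa.
P₁ (0–0.5 m) = ½×2.986×0.5 = 0.7465. P₂ (0.5–2.6 m) = ½(2.986+9.284)×2.1 = 12.88.
P_w = ½ γ_w h₂² = 0.5×9.81×2.1² = 21.63. Total = 0.7465+12.88+21.63 = 35.26 kN/m.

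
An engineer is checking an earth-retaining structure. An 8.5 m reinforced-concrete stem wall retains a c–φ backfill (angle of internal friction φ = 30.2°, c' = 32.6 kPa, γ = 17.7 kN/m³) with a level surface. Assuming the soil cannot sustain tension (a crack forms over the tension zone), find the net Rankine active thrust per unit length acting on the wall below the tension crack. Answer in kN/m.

K_a = 0.3307; √K_a = 0.5750.
Tension-crack depth z_c = 2c/(γ√K_a) = 2×32.6/(17.7×0.5750) = 6.406 m.
σ_a at base = K_a γ H − 2c√K_a = 0.3307×17.7×8.5 − 2×32.6×0.5750 = 12.26 kPa.
P_a = ½ × 12.26 × (H − z_c) = 0.5×12.26×2.094 = 12.83 kN/m.

12.8 kN/m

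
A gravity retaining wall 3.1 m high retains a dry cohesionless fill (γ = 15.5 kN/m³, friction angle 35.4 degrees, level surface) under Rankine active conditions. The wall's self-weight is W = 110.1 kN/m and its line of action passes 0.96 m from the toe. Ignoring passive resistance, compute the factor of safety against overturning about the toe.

K_a = tan²(45° − 35.4°/2) = 0.2664.
P_a = ½K_aγH² = 0.5×0.2664×15.5×3.1² = 19.84 kN/m, acting at H/3 = 1.033 m above the base.
Overturning moment M_o = P_a × H/3 = 19.84 × 1.033 = 20.50.
Resisting moment M_r = W × 0.96 = 110.1 × 0.96 = 105.7.
FS_overturning = M_r/M_o = 105.7/20.50 = 5.155.

5.16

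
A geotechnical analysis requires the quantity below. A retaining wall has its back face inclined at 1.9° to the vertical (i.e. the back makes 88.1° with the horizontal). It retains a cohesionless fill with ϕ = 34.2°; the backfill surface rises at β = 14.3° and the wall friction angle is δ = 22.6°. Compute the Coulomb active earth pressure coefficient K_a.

0.320

K_a = sin²(α+φ) / [sin²α · sin(α−δ) · (1 + √{sin(φ+δ)sin(φ−β) / (sin(α−δ)sin(α+β))})²].
With α = 88.1°, φ = 34.2°, δ = 22.6°, β = 14.3°: K_a = 0.3205.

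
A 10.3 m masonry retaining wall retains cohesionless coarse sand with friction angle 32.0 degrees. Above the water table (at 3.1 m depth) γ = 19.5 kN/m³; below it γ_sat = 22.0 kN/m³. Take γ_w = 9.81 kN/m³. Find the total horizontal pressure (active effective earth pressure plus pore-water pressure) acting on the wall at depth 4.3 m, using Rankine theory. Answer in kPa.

34.8 kPa

K_a = (1 − sin φ)/(1 + sin φ) = 0.3073.
γ' = 22.0 − 9.81 = 12.19 kN/m³.
Effective vertical stress at 4.3 m: σ'_v = 19.5×3.1 + 12.19×1.20 = 75.08 kPa.
σ'_h = K_a σ'_v = 0.3073 × 75.08 = 23.07 kPa; u = γ_w × 1.20 = 11.77 kPa.
Total σ_h = 23.07 + 11.77 = 34.84 kPa.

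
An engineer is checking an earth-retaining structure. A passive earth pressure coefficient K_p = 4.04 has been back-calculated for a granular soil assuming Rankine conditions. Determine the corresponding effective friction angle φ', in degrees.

K_p = (1+sin φ)/(1−sin φ) ⇒ sin φ = (K_p − 1)/(K_p + 1) = 0.6032.
φ = arcsin(0.6032) = 37.10°.

37.1°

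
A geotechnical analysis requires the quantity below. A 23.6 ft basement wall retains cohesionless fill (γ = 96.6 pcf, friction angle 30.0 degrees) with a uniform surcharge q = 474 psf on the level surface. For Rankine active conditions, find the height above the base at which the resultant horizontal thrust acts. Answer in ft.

9.02 ft

K_a = 0.3333.
Triangular part P₁ = ½K_aγH² = 8967 at H/3 = 7.867 ft; rectangular part P₂ = K_a q H = 3729 at H/2 = 11.80 ft.
ȳ = (P₁·7.867 + P₂·11.80)/(P₁+P₂) = 9.022 ft.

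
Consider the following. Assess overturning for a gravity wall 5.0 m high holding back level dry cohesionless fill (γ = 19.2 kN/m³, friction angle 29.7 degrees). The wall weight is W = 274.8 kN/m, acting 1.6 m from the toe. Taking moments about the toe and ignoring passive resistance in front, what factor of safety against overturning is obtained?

K_a = tan²(45° − 29.7°/2) = 0.3374.
P_a = ½K_aγH² = 0.5×0.3374×19.2×5.0² = 80.97 kN/m, acting at H/3 = 1.667 m above the base.
Overturning moment M_o = P_a × H/3 = 80.97 × 1.667 = 135.0.
Resisting moment M_r = W × 1.6 = 274.8 × 1.6 = 439.7.
FS_overturning = M_r/M_o = 439.7/135.0 = 3.258.

3.26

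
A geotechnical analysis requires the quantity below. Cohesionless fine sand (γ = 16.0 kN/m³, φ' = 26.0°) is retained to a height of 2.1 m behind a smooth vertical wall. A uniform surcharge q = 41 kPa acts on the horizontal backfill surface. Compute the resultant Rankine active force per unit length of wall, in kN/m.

47.4 kN/m

K_a = tan²(45° − φ/2) = 0.3905.
Soil triangle: ½ K_a γ H² = 0.5×0.3905×16.0×2.1² = 13.78 kN/m.
Surcharge rectangle: K_a q H = 0.3905×41×2.1 = 33.62 kN/m.
Total = 13.78 + 33.62 = 47.39 kN/m.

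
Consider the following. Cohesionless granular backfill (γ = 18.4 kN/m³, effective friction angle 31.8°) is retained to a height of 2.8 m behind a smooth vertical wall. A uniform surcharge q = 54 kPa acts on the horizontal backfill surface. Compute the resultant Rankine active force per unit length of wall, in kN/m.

K_a = tan²(45° − φ/2) = 0.3098.
Soil triangle: ½ K_a γ H² = 0.5×0.3098×18.4×2.8² = 22.34 kN/m.
Surcharge rectangle: K_a q H = 0.3098×54×2.8 = 46.84 kN/m.
Total = 22.34 + 46.84 = 69.19 kN/m.

69.2 kN/m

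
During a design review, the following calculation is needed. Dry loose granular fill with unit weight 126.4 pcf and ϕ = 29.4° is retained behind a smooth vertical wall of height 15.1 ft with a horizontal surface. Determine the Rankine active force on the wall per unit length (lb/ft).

K_a = tan²(45° − φ/2) = 0.3415.
P_a = ½ K_a γ H² = 0.5 × 0.3415 × 126.4 × 15.1² = 4921 lb/ft.

4920 lb/ft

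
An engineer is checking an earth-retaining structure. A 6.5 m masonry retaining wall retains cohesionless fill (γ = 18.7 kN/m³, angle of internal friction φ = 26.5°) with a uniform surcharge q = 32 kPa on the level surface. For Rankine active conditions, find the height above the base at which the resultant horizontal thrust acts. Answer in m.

2.54 m

K_a = 0.3829.
Triangular part P₁ = ½K_aγH² = 151.3 at H/3 = 2.167 m; rectangular part P₂ = K_a q H = 79.65 at H/2 = 3.250 m.
ȳ = (P₁·2.167 + P₂·3.250)/(P₁+P₂) = 2.540 m.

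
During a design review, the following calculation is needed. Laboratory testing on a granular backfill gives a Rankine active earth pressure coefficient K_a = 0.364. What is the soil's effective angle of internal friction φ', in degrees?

27.8°

K_a = tan²(45° − φ/2) ⇒ 45° − φ/2 = arctan(√0.364) = 31.10°.
φ = 2(45° − 31.10°) = 27.79°.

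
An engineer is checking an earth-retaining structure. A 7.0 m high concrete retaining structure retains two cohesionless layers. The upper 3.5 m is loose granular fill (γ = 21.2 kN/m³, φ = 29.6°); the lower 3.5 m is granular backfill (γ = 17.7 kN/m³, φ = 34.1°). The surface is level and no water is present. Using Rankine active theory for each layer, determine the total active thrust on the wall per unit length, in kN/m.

148 kN/m

K_a1 = tan²(45°−29.6°/2) = 0.3387; K_a2 = tan²(45°−34.1°/2) = 0.2815.
Layer 1: σ at base = K_a1 γ₁ h₁ = 25.13 kPa; P₁ = ½×25.13×3.5 = 43.99.
Layer 2: σ_v at top = γ₁h₁ = 74.20; σ_h top = K_a2×74.20 = 20.89; σ_h base = K_a2×(74.20+17.7×3.5) = 38.33.
P₂ = ½(20.89+38.33)×3.5 = 103.6. Total P_a = 43.99+103.6 = 147.6 kN/m.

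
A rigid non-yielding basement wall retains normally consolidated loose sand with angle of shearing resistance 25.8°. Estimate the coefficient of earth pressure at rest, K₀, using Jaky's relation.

K₀ = 1 − sin φ' = 1 − sin 25.8° = 0.5648.

0.565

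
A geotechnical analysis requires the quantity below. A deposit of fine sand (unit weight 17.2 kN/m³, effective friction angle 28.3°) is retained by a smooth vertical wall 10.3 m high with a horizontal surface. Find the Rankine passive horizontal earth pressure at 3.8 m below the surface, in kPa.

K_p = (1 + sin φ)/(1 − sin φ) = 2.803.
σ_h = K_p γ z = 2.803 × 17.2 × 3.8 = 183.2 kPa.

183 kPa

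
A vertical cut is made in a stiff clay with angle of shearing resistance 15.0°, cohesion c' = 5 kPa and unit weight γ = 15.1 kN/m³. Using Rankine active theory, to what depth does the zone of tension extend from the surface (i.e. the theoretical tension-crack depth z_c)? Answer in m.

K_a = tan²(45° − 15.0°/2) = 0.5888; √K_a = 0.7673.
The active pressure is zero where K_a γ z = 2c√K_a, so z_c = 2c/(γ√K_a) = 2×5/(15.1×0.7673) = 0.8631 m.

0.863 m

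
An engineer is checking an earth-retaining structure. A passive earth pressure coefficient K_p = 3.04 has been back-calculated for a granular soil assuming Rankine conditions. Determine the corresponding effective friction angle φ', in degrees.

30.3°

K_p = (1+sin φ)/(1−sin φ) ⇒ sin φ = (K_p − 1)/(K_p + 1) = 0.5050.
φ = arcsin(0.5050) = 30.33°.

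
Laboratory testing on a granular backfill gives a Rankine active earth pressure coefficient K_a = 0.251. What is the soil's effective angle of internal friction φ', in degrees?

36.8°

K_a = tan²(45° − φ/2) ⇒ 45° − φ/2 = arctan(√0.251) = 26.61°.
φ = 2(45° − 26.61°) = 36.78°.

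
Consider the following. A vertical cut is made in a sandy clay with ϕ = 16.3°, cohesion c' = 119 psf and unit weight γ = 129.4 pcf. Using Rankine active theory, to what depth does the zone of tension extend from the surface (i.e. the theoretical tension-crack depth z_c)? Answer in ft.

2.45 ft

K_a = tan²(45° − 16.3°/2) = 0.5617; √K_a = 0.7495.
The active pressure is zero where K_a γ z = 2c√K_a, so z_c = 2c/(γ√K_a) = 2×119/(129.4×0.7495) = 2.454 ft.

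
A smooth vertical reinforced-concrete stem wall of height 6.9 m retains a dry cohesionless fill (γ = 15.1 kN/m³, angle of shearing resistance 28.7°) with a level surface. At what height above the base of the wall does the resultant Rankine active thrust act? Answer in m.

K_a = 0.3511.
The pressure distribution is triangular, so the resultant acts at H/3 above the base = 6.9/3 = 2.300 m.

2.30 m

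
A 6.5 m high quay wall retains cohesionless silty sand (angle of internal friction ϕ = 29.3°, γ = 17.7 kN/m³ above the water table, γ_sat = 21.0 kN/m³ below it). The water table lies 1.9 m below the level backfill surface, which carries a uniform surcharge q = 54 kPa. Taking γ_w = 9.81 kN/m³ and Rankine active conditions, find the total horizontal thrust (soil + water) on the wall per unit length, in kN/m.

329 kN/m

K_a = tan²(45° − φ/2) = 0.3428.
γ' = 21.0 − 9.81 = 11.19 kN/m³. h₂ = H − d_w = 4.6 m.
σ'_h: at surface K_a·q = 18.51; at WT K_a(q+γd_w) = 30.04; at base K_a(q+γd_w+γ'h₂) = 47.69 kPa.
P₁ = ½(18.51+30.04)×1.9 = 46.13; P₂ = ½(30.04+47.69)×4.6 = 178.8; P_w = ½γ_w h₂² = 103.8.
Total = 46.13+178.8+103.8 = 328.7 kN/m.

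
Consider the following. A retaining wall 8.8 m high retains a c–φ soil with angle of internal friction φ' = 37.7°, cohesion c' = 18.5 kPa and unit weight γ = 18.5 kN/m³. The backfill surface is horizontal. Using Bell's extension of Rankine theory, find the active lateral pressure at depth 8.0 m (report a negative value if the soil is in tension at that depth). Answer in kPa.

17.5 kPa

K_a = (1 − sin φ)/(1 + sin φ) = 0.2411.
σ_a = K_a γ z − 2c√K_a = 0.2411×18.5×8.0 − 2×18.5×0.4910 = 17.51 kPa.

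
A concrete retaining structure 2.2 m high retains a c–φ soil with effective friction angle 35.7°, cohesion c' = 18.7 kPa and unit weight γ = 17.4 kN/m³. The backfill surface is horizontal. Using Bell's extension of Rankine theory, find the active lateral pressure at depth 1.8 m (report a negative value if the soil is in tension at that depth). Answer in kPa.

-10.9 kPa

K_a = (1 − sin φ)/(1 + sin φ) = 0.2630.
σ_a = K_a γ z − 2c√K_a = 0.2630×17.4×1.8 − 2×18.7×0.5128 = -10.94 kPa.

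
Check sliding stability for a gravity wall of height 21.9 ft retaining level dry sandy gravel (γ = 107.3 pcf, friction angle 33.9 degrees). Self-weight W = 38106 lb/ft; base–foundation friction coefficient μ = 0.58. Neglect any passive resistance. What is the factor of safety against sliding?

3.03

K_a = tan²(45° − 33.9°/2) = 0.2839.
P_a = ½K_aγH² = 0.5×0.2839×107.3×21.9² = 7305 lb/ft, acting at H/3 = 7.300 ft above the base.
FS_sliding = μW / P_a = 0.58×38106 / 7305 = 3.025.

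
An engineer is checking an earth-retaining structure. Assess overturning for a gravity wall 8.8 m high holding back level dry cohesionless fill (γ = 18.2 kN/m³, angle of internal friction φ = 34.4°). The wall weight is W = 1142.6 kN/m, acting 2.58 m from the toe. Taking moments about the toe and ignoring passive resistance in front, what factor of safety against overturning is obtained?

K_a = tan²(45° − 34.4°/2) = 0.2780.
P_a = ½K_aγH² = 0.5×0.2780×18.2×8.8² = 195.9 kN/m, acting at H/3 = 2.933 m above the base.
Overturning moment M_o = P_a × H/3 = 195.9 × 2.933 = 574.6.
Resisting moment M_r = W × 2.58 = 1142.6 × 2.58 = 2948.
FS_overturning = M_r/M_o = 2948/574.6 = 5.130.

5.13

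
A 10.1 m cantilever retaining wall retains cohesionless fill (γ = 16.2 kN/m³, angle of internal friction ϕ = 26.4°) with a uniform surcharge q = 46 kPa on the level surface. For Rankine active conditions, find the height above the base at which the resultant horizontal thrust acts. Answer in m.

3.97 m

K_a = 0.3844.
Triangular part P₁ = ½K_aγH² = 317.6 at H/3 = 3.367 m; rectangular part P₂ = K_a q H = 178.6 at H/2 = 5.050 m.
ȳ = (P₁·3.367 + P₂·5.050)/(P₁+P₂) = 3.973 m.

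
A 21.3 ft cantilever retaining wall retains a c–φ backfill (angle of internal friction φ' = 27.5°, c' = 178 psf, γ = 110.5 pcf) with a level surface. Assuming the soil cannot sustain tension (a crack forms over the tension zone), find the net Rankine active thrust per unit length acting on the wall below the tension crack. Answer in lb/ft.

K_a = 0.3682; √K_a = 0.6068.
Tension-crack depth z_c = 2c/(γ√K_a) = 2×178/(110.5×0.6068) = 5.309 ft.
σ_a at base = K_a γ H − 2c√K_a = 0.3682×110.5×21.3 − 2×178×0.6068 = 650.6 psf.
P_a = ½ × 650.6 × (H − z_c) = 0.5×650.6×15.99 = 5202 lb/ft.

5200 lb/ft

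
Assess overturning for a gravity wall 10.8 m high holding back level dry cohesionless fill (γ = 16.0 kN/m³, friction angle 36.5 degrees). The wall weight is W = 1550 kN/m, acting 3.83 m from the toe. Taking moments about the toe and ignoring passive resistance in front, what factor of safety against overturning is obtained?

K_a = tan²(45° − 36.5°/2) = 0.2541.
P_a = ½K_aγH² = 0.5×0.2541×16.0×10.8² = 237.1 kN/m, acting at H/3 = 3.600 m above the base.
Overturning moment M_o = P_a × H/3 = 237.1 × 3.600 = 853.4.
Resisting moment M_r = W × 3.83 = 1550 × 3.83 = 5936.
FS_overturning = M_r/M_o = 5936/853.4 = 6.956.

6.96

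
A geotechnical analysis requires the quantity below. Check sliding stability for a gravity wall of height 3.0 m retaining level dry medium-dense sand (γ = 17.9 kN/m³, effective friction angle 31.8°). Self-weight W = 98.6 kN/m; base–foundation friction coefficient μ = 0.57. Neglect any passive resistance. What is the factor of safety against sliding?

2.25

K_a = tan²(45° − 31.8°/2) = 0.3098.
P_a = ½K_aγH² = 0.5×0.3098×17.9×3.0² = 24.95 kN/m, acting at H/3 = 1.000 m above the base.
FS_sliding = μW / P_a = 0.57×98.6 / 24.95 = 2.252.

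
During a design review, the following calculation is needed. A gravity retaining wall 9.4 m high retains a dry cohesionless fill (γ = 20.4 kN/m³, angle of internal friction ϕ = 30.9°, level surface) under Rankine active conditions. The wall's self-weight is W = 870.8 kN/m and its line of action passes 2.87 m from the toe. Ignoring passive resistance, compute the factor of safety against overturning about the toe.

2.75

K_a = tan²(45° − 30.9°/2) = 0.3214.
P_a = ½K_aγH² = 0.5×0.3214×20.4×9.4² = 289.7 kN/m, acting at H/3 = 3.133 m above the base.
Overturning moment M_o = P_a × H/3 = 289.7 × 3.133 = 907.6.
Resisting moment M_r = W × 2.87 = 870.8 × 2.87 = 2499.
FS_overturning = M_r/M_o = 2499/907.6 = 2.754.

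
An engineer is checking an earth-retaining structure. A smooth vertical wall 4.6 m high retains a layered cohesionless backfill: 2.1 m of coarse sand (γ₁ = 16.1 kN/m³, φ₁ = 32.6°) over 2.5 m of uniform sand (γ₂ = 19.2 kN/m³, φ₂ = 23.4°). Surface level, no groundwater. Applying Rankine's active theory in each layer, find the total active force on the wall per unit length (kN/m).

73.0 kN/m

K_a1 = tan²(45°−32.6°/2) = 0.2997; K_a2 = tan²(45°−23.4°/2) = 0.4315.
Layer 1: σ at base = K_a1 γ₁ h₁ = 10.13 kPa; P₁ = ½×10.13×2.1 = 10.64.
Layer 2: σ_v at top = γ₁h₁ = 33.81; σ_h top = K_a2×33.81 = 14.59; σ_h base = K_a2×(33.81+19.2×2.5) = 35.30.
P₂ = ½(14.59+35.30)×2.5 = 62.36. Total P_a = 10.64+62.36 = 73.00 kN/m.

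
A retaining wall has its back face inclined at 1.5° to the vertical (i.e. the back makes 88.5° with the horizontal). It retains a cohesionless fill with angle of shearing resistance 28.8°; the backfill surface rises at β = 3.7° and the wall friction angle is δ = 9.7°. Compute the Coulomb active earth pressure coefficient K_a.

0.349

K_a = sin²(α+φ) / [sin²α · sin(α−δ) · (1 + √{sin(φ+δ)sin(φ−β) / (sin(α−δ)sin(α+β))})²].
With α = 88.5°, φ = 28.8°, δ = 9.7°, β = 3.7°: K_a = 0.3491.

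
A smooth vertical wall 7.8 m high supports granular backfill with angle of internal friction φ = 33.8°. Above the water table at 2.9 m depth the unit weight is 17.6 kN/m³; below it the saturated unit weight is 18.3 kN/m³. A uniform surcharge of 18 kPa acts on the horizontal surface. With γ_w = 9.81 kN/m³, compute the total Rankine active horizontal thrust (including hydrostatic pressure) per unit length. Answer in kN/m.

279 kN/m

K_a = tan²(45° − φ/2) = 0.2851.
γ' = 18.3 − 9.81 = 8.490 kN/m³. h₂ = H − d_w = 4.9 m.
σ'_h: at surface K_a·q = 5.132; at WT K_a(q+γd_w) = 19.68; at base K_a(q+γd_w+γ'h₂) = 31.54 kPa.
P₁ = ½(5.132+19.68)×2.9 = 35.98; P₂ = ½(19.68+31.54)×4.9 = 125.5; P_w = ½γ_w h₂² = 117.8.
Total = 35.98+125.5+117.8 = 279.3 kN/m.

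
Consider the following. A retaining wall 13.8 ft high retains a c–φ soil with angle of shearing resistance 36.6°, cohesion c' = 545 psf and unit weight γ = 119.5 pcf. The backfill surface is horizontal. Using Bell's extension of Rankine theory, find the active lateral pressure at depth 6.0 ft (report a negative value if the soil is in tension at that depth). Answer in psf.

-367 psf

K_a = (1 − sin φ)/(1 + sin φ) = 0.2530.
σ_a = K_a γ z − 2c√K_a = 0.2530×119.5×6.0 − 2×545×0.5029 = -366.8 psf.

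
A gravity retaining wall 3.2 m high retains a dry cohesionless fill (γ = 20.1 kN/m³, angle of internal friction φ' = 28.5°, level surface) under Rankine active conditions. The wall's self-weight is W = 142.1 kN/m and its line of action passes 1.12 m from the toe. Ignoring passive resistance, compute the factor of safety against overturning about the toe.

K_a = tan²(45° − 28.5°/2) = 0.3540.
P_a = ½K_aγH² = 0.5×0.3540×20.1×3.2² = 36.43 kN/m, acting at H/3 = 1.067 m above the base.
Overturning moment M_o = P_a × H/3 = 36.43 × 1.067 = 38.85.
Resisting moment M_r = W × 1.12 = 142.1 × 1.12 = 159.2.
FS_overturning = M_r/M_o = 159.2/38.85 = 4.096.

4.10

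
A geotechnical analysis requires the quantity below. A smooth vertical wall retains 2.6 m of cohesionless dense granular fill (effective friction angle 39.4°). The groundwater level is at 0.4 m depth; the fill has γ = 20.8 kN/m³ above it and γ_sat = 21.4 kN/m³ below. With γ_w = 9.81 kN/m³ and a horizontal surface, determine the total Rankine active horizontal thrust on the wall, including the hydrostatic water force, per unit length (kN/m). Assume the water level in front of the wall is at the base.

34.5 kN/m

K_a = tan²(45° − φ/2) = 0.2234.
γ' = 21.4 − 9.81 = 11.59 kN/m³. Depth below WT = 2.2 m.
σ'_h at WT = K_a γ d_w = 1.859 kPa; at base = 1.859 + K_a γ' × 2.2 = 7.556 kPa.
P₁ (0–0.4 m) = ½×1.859×0.4 = 0.3718. P₂ (0.4–2.6 m) = ½(1.859+7.556)×2.2 = 10.36.
P_w = ½ γ_w h₂² = 0.5×9.81×2.2² = 23.74. Total = 0.3718+10.36+23.74 = 34.47 kN/m.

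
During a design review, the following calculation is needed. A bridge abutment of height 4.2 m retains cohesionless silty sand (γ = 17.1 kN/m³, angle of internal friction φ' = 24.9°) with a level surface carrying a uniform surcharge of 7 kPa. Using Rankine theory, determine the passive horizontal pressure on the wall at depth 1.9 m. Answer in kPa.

K_p = (1 + sin φ)/(1 − sin φ) = 2.454.
σ_v = γz + q = 17.1 × 1.9 + 7 = 39.49 kPa.
σ_h = K_p σ_v = 2.454 × 39.49 = 96.93 kPa.

96.9 kPa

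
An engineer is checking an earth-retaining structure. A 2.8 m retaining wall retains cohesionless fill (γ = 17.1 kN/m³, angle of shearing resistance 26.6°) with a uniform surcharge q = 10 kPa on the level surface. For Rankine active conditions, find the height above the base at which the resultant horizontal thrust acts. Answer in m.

K_a = 0.3814.
Triangular part P₁ = ½K_aγH² = 25.57 at H/3 = 0.9333 m; rectangular part P₂ = K_a q H = 10.68 at H/2 = 1.400 m.
ȳ = (P₁·0.9333 + P₂·1.400)/(P₁+P₂) = 1.071 m.

1.07 m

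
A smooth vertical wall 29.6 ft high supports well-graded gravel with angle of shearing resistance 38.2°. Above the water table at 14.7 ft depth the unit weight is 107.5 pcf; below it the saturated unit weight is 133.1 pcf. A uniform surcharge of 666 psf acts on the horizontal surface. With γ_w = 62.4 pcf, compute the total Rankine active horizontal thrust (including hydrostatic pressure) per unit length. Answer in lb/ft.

K_a = tan²(45° − φ/2) = 0.2358.
γ' = 133.1 − 62.4 = 70.70 pcf. h₂ = H − d_w = 14.9 ft.
σ'_h: at surface K_a·q = 157.0; at WT K_a(q+γd_w) = 529.6; at base K_a(q+γd_w+γ'h₂) = 778.0 psf.
P₁ = ½(157.0+529.6)×14.7 = 5047; P₂ = ½(529.6+778.0)×14.9 = 9742; P_w = ½γ_w h₂² = 6927.
Total = 5047+9742+6927 = 21720 lb/ft.

21700 lb/ft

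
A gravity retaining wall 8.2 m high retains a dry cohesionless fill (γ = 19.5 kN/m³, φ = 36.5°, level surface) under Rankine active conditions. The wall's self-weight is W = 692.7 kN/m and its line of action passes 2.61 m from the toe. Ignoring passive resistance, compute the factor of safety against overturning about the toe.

K_a = tan²(45° − 36.5°/2) = 0.2541.
P_a = ½K_aγH² = 0.5×0.2541×19.5×8.2² = 166.6 kN/m, acting at H/3 = 2.733 m above the base.
Overturning moment M_o = P_a × H/3 = 166.6 × 2.733 = 455.3.
Resisting moment M_r = W × 2.61 = 692.7 × 2.61 = 1808.
FS_overturning = M_r/M_o = 1808/455.3 = 3.971.

3.97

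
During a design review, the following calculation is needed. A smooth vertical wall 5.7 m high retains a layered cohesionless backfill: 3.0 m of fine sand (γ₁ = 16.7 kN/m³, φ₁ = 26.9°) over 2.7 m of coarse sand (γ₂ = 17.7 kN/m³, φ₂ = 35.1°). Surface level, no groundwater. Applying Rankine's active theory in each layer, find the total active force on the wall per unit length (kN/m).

K_a1 = tan²(45°−26.9°/2) = 0.3770; K_a2 = tan²(45°−35.1°/2) = 0.2698.
Layer 1: σ at base = K_a1 γ₁ h₁ = 18.89 kPa; P₁ = ½×18.89×3.0 = 28.33.
Layer 2: σ_v at top = γ₁h₁ = 50.10; σ_h top = K_a2×50.10 = 13.52; σ_h base = K_a2×(50.10+17.7×2.7) = 26.41.
P₂ = ½(13.52+26.41)×2.7 = 53.91. Total P_a = 28.33+53.91 = 82.24 kN/m.

82.2 kN/m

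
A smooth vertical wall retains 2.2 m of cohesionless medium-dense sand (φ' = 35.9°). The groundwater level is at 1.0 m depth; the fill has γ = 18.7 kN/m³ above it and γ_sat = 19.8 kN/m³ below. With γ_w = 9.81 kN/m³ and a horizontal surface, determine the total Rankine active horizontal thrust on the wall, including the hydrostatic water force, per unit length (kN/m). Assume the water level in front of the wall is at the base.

17.2 kN/m

K_a = tan²(45° − φ/2) = 0.2607.
γ' = 19.8 − 9.81 = 9.990 kN/m³. Depth below WT = 1.2 m.
σ'_h at WT = K_a γ d_w = 4.876 kPa; at base = 4.876 + K_a γ' × 1.2 = 8.002 kPa.
P₁ (0–1.0 m) = ½×4.876×1.0 = 2.438. P₂ (1.0–2.2 m) = ½(4.876+8.002)×1.2 = 7.726.
P_w = ½ γ_w h₂² = 0.5×9.81×1.2² = 7.063. Total = 2.438+7.726+7.063 = 17.23 kN/m.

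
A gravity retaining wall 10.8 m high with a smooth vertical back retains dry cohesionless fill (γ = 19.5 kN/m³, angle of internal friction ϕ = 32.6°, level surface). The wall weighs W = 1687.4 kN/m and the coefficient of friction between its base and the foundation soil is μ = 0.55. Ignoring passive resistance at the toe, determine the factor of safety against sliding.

K_a = tan²(45° − 32.6°/2) = 0.2997.
P_a = ½K_aγH² = 0.5×0.2997×19.5×10.8² = 340.9 kN/m, acting at H/3 = 3.600 m above the base.
FS_sliding = μW / P_a = 0.55×1687.4 / 340.9 = 2.723.

2.72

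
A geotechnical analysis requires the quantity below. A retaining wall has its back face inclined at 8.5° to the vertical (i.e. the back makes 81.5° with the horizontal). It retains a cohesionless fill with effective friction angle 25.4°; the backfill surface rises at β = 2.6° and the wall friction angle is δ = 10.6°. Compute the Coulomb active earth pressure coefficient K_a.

K_a = sin²(α+φ) / [sin²α · sin(α−δ) · (1 + √{sin(φ+δ)sin(φ−β) / (sin(α−δ)sin(α+β))})²].
With α = 81.5°, φ = 25.4°, δ = 10.6°, β = 2.6°: K_a = 0.4448.

0.445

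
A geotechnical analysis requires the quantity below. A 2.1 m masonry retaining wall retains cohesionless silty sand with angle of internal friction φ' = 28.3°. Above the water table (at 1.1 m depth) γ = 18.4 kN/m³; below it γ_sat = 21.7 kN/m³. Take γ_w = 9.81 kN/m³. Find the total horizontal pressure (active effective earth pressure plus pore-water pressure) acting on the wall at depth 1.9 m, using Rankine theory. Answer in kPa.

K_a = (1 − sin φ)/(1 + sin φ) = 0.3568.
γ' = 21.7 − 9.81 = 11.89 kN/m³.
Effective vertical stress at 1.9 m: σ'_v = 18.4×1.1 + 11.89×0.800 = 29.75 kPa.
σ'_h = K_a σ'_v = 0.3568 × 29.75 = 10.61 kPa; u = γ_w × 0.800 = 7.848 kPa.
Total σ_h = 10.61 + 7.848 = 18.46 kPa.

18.5 kPa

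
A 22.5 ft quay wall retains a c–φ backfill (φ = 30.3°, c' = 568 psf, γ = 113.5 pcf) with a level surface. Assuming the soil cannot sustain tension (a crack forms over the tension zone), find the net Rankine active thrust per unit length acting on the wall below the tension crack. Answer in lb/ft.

478 lb/ft

K_a = 0.3293; √K_a = 0.5739.
Tension-crack depth z_c = 2c/(γ√K_a) = 2×568/(113.5×0.5739) = 17.44 ft.
σ_a at base = K_a γ H − 2c√K_a = 0.3293×113.5×22.5 − 2×568×0.5739 = 189.1 psf.
P_a = ½ × 189.1 × (H − z_c) = 0.5×189.1×5.059 = 478.3 lb/ft.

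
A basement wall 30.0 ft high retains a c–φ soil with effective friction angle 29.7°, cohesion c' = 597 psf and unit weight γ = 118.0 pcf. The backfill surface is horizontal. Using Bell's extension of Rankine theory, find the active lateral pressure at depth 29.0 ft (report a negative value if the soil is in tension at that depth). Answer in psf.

461 psf

K_a = (1 − sin φ)/(1 + sin φ) = 0.3374.
σ_a = K_a γ z − 2c√K_a = 0.3374×118.0×29.0 − 2×597×0.5808 = 461.0 psf.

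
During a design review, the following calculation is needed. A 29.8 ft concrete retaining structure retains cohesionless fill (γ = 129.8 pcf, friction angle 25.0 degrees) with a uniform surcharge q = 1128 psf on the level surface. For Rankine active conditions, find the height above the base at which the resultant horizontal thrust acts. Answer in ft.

11.8 ft

K_a = 0.4059.
Triangular part P₁ = ½K_aγH² = 23390 at H/3 = 9.933 ft; rectangular part P₂ = K_a q H = 13640 at H/2 = 14.90 ft.
ȳ = (P₁·9.933 + P₂·14.90)/(P₁+P₂) = 11.76 ft.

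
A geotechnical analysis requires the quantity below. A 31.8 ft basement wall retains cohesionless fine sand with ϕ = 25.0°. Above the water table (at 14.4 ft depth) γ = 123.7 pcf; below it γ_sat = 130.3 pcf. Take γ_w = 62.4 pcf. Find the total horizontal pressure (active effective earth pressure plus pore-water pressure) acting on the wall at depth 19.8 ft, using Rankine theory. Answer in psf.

K_a = (1 − sin φ)/(1 + sin φ) = 0.4059.
γ' = 130.3 − 62.4 = 67.90 pcf.
Effective vertical stress at 19.8 ft: σ'_v = 123.7×14.4 + 67.90×5.40 = 2148 psf.
σ'_h = K_a σ'_v = 0.4059 × 2148 = 871.8 psf; u = γ_w × 5.40 = 337.0 psf.
Total σ_h = 871.8 + 337.0 = 1209 psf.

1210 psf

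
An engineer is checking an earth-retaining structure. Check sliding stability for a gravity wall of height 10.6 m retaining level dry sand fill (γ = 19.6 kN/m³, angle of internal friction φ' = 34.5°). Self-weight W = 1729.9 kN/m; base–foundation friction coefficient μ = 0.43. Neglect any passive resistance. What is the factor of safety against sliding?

2.44

K_a = tan²(45° − 34.5°/2) = 0.2768.
P_a = ½K_aγH² = 0.5×0.2768×19.6×10.6² = 304.8 kN/m, acting at H/3 = 3.533 m above the base.
FS_sliding = μW / P_a = 0.43×1729.9 / 304.8 = 2.440.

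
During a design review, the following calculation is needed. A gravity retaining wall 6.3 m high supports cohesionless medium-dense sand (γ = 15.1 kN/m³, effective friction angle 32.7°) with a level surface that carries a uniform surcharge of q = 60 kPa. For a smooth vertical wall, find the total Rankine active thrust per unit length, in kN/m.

K_a = tan²(45° − φ/2) = 0.2985.
Soil triangle: ½ K_a γ H² = 0.5×0.2985×15.1×6.3² = 89.45 kN/m.
Surcharge rectangle: K_a q H = 0.2985×60×6.3 = 112.8 kN/m.
Total = 89.45 + 112.8 = 202.3 kN/m.

202 kN/m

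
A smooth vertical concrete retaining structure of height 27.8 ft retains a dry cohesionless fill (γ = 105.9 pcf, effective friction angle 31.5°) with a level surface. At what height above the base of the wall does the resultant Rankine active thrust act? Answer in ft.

K_a = 0.3136.
The pressure distribution is triangular, so the resultant acts at H/3 above the base = 27.8/3 = 9.267 ft.

9.27 ft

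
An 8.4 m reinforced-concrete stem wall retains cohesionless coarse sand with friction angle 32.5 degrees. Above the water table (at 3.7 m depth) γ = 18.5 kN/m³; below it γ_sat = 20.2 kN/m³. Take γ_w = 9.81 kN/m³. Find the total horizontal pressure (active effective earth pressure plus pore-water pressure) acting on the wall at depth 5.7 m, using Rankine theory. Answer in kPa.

46.5 kPa

K_a = (1 − sin φ)/(1 + sin φ) = 0.3010.
γ' = 20.2 − 9.81 = 10.39 kN/m³.
Effective vertical stress at 5.7 m: σ'_v = 18.5×3.7 + 10.39×2.00 = 89.23 kPa.
σ'_h = K_a σ'_v = 0.3010 × 89.23 = 26.86 kPa; u = γ_w × 2.00 = 19.62 kPa.
Total σ_h = 26.86 + 19.62 = 46.48 kPa.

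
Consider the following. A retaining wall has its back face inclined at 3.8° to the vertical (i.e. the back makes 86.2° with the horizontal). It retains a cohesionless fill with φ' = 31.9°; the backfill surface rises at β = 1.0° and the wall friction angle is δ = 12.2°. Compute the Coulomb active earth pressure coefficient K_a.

K_a = sin²(α+φ) / [sin²α · sin(α−δ) · (1 + √{sin(φ+δ)sin(φ−β) / (sin(α−δ)sin(α+β))})²].
With α = 86.2°, φ = 31.9°, δ = 12.2°, β = 1.0°: K_a = 0.3136.

0.314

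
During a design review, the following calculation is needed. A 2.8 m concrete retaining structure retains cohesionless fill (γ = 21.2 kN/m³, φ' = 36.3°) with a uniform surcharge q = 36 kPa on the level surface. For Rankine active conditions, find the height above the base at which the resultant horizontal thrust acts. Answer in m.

1.19 m

K_a = 0.2563.
Triangular part P₁ = ½K_aγH² = 21.30 at H/3 = 0.9333 m; rectangular part P₂ = K_a q H = 25.83 at H/2 = 1.400 m.
ȳ = (P₁·0.9333 + P₂·1.400)/(P₁+P₂) = 1.189 m.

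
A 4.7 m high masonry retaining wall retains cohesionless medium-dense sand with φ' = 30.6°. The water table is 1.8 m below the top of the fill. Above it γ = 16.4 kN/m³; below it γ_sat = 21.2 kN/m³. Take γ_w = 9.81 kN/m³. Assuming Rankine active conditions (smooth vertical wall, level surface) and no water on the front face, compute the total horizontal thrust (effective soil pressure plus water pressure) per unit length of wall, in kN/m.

93.3 kN/m

K_a = tan²(45° − φ/2) = 0.3253.
γ' = 21.2 − 9.81 = 11.39 kN/m³. Depth below WT = 2.9 m.
σ'_h at WT = K_a γ d_w = 9.604 kPa; at base = 9.604 + K_a γ' × 2.9 = 20.35 kPa.
P₁ (0–1.8 m) = ½×9.604×1.8 = 8.644. P₂ (1.8–4.7 m) = ½(9.604+20.35)×2.9 = 43.43.
P_w = ½ γ_w h₂² = 0.5×9.81×2.9² = 41.25. Total = 8.644+43.43+41.25 = 93.33 kN/m.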